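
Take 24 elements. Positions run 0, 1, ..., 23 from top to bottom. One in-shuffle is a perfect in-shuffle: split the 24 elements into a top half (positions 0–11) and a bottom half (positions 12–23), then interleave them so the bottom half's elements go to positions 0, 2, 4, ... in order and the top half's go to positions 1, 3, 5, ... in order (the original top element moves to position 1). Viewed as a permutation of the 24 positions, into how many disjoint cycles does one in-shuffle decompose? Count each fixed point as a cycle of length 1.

2

Trace each unvisited position around until it returns:
(0 1 3 7 15 6 ... len 20) (4 9 19 14)
2 cycles in total.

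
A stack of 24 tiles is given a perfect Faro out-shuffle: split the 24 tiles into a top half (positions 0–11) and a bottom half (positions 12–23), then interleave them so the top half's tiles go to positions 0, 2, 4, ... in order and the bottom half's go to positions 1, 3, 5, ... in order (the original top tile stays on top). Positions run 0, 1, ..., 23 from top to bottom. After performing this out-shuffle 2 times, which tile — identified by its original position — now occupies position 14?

Work backwards from position 14, undoing one out-shuffle at a time:
14 ← 7 ← 15
So the tile now at position 14 started at position 15.

15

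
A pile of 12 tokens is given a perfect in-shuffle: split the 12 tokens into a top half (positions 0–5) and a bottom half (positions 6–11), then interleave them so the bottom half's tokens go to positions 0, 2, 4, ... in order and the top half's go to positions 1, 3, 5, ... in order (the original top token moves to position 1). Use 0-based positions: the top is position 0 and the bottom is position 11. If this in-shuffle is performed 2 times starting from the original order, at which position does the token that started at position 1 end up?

7

Track the token's position through each in-shuffle:
1 → 3 → 7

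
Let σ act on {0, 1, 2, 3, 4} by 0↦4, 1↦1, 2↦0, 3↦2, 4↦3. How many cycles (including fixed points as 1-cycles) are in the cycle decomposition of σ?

Cycle decomposition: (0 4 3 2) (1).
2 cycles.

2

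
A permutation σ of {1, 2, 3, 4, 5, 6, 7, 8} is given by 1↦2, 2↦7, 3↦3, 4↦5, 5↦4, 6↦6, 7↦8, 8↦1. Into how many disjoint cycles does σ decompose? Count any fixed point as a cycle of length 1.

4

Cycle decomposition: (1 2 7 8) (3) (4 5) (6).
4 cycles.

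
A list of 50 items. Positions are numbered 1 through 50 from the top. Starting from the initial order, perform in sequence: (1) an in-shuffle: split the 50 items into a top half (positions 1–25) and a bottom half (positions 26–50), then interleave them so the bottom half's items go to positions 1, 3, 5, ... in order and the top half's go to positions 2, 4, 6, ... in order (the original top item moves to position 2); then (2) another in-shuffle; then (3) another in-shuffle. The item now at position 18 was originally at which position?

15

Undo the operations in reverse order, starting from position 18:
  undo op 3 (in-shuffle, from top half): 18 ← 9
  undo op 2 (in-shuffle, from bottom half): 9 ← 30
  undo op 1 (in-shuffle, from top half): 30 ← 15
So the item at position 18 came from original position 15.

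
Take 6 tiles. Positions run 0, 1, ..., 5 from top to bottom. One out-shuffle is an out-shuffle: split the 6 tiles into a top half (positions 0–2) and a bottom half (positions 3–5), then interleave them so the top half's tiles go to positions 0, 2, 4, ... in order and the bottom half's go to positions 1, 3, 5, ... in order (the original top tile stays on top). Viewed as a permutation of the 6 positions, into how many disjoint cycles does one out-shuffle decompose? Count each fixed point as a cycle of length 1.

Trace each unvisited position around until it returns:
(0) (1 2 4 3) (5)
3 cycles in total.

3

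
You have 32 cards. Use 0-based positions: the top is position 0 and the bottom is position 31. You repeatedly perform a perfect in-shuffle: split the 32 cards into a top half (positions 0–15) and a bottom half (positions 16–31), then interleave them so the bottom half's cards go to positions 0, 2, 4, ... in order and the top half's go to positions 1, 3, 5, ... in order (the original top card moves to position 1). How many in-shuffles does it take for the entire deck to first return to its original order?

The in-shuffle permutes the 32 positions with cycle lengths [2, 10, 10, 10].
Every card is home exactly when every cycle has completed a whole number of laps, i.e. after lcm(2, 10) = 10 in-shuffles.

10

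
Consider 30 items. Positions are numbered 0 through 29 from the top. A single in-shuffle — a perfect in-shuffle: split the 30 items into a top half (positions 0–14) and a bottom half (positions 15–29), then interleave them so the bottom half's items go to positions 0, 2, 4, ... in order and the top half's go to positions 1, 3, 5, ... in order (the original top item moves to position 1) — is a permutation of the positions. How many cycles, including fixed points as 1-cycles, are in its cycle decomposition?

6

Trace each unvisited position around until it returns:
(0 1 3 7 15) (2 5 11 23 16) (4 9 19 8 17) (6 13 27 24 18) (10 21 12 25 20) (14 29 28 26 22)
6 cycles in total.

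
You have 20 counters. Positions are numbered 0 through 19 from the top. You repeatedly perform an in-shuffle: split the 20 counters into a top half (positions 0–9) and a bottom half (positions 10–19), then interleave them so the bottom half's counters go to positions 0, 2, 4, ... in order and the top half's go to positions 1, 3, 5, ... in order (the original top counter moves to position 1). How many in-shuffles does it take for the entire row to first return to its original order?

The in-shuffle permutes the 20 positions with cycle lengths [2, 3, 3, 6, 6].
Every counter is home exactly when every cycle has completed a whole number of laps, i.e. after lcm(2, 3, 6) = 6 in-shuffles.

6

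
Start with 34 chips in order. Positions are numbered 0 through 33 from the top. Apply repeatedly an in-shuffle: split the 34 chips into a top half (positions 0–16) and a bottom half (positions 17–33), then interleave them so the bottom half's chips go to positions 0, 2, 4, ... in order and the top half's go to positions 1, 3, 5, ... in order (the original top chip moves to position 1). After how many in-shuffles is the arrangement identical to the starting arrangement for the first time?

The in-shuffle permutes the 34 positions with cycle lengths [3, 3, 4, 12, 12].
Every chip is home exactly when every cycle has completed a whole number of laps, i.e. after lcm(3, 4, 12) = 12 in-shuffles.

12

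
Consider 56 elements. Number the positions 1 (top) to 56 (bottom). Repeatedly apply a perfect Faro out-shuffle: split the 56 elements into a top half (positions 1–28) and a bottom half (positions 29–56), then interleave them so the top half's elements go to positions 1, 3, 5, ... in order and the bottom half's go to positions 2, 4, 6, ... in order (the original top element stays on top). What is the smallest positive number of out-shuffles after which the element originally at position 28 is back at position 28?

20

Follow position 28 under repeated out-shuffles:
28 → 55 → 54 → 52 → 48 → 40 → 24 → 47 → 38 → 20 → 39 → 22 → 43 → 30 → 4 → 7 → 13 → 25 → 49 → 42 → 28
It first returns after 20 out-shuffles.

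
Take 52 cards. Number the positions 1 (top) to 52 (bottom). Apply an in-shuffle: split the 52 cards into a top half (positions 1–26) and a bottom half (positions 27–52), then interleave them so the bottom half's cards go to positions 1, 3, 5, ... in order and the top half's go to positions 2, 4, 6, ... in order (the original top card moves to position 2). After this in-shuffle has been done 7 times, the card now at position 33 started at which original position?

28

Work backwards from position 33, undoing one in-shuffle at a time:
33 ← 43 ← 48 ← 24 ← 12 ← 6 ← 3 ← 28
So the card now at position 33 started at position 28.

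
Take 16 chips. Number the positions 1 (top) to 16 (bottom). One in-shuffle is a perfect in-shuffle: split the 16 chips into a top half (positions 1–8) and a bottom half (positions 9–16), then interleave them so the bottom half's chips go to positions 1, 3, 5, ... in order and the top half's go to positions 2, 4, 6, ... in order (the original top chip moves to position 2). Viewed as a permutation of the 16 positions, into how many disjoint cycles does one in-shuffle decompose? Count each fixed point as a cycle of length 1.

Trace each unvisited position around until it returns:
(1 2 4 8 16 15 13 9) (3 6 12 7 14 11 5 10)
2 cycles in total.

2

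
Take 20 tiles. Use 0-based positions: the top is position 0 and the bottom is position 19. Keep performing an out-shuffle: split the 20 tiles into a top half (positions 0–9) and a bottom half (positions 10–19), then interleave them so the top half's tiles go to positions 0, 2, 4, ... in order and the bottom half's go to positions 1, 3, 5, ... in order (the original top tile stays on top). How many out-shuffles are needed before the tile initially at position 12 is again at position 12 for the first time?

Follow position 12 under repeated out-shuffles:
12 → 5 → 10 → 1 → 2 → 4 → 8 → 16 → 13 → 7 → 14 → 9 → 18 → 17 → 15 → 11 → 3 → 6 → 12
It first returns after 18 out-shuffles.

18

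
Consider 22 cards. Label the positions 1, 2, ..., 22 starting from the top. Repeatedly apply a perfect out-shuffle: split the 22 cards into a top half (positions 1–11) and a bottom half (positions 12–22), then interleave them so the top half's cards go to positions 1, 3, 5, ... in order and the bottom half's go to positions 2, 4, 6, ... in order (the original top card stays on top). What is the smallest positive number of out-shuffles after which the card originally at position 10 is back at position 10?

Follow position 10 under repeated out-shuffles:
10 → 19 → 16 → 10
It first returns after 3 out-shuffles.

3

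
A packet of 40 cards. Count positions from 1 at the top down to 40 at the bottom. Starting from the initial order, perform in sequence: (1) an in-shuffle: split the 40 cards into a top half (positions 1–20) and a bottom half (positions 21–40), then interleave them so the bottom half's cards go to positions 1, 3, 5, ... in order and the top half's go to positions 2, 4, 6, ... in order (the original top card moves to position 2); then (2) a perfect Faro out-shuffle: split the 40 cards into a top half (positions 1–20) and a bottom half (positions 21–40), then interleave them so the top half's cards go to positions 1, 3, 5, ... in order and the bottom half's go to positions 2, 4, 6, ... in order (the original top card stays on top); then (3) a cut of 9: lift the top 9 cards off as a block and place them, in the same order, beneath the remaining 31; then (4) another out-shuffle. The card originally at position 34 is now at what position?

Track the card from position 34 forward through each operation:
  after op 1 (in-shuffle): 34 → 27
  after op 2 (out-shuffle): 27 → 14
  after op 3 (cut 9): 14 → 5
  after op 4 (out-shuffle): 5 → 9

9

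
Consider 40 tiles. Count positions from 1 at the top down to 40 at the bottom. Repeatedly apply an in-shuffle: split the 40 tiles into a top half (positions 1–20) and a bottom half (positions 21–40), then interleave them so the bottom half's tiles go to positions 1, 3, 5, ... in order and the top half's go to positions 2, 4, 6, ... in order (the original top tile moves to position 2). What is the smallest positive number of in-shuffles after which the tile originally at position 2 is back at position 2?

20

Follow position 2 under repeated in-shuffles:
2 → 4 → 8 → 16 → 32 → 23 → 5 → 10 → 20 → 40 → 39 → 37 → 33 → 25 → 9 → 18 → 36 → 31 → 21 → 1 → 2
It first returns after 20 in-shuffles.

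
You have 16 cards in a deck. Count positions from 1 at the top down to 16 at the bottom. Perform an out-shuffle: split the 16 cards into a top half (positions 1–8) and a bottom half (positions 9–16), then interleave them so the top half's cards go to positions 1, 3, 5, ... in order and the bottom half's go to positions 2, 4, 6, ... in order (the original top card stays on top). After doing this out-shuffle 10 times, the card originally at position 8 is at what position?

14

Track the card's position through each out-shuffle:
8 → 15 → 14 → 12 → 8 → 15 → 14 → 12 → 8 → 15 → 14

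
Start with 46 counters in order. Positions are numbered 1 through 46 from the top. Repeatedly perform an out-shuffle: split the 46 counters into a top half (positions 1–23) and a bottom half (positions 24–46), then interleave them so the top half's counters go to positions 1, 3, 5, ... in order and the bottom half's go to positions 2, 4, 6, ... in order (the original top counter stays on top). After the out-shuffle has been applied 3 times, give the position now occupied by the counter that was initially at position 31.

Track the counter's position through each out-shuffle:
31 → 16 → 31 → 16

16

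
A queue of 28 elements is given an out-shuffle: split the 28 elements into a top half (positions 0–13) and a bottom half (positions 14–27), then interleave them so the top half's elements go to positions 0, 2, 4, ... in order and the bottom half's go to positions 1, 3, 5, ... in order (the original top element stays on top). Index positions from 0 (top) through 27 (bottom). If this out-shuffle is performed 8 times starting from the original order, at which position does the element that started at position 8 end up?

23

Track the element's position through each out-shuffle:
8 → 16 → 5 → 10 → 20 → 13 → 26 → 25 → 23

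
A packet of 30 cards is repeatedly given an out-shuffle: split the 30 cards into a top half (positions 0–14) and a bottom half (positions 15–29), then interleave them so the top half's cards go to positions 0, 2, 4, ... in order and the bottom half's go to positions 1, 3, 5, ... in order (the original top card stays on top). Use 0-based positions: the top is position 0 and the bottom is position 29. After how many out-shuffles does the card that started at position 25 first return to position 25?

28

Follow position 25 under repeated out-shuffles:
25 → 21 → 13 → 26 → 23 → 17 → 5 → 10 → ... → 25 (length 28)
It first returns after 28 out-shuffles.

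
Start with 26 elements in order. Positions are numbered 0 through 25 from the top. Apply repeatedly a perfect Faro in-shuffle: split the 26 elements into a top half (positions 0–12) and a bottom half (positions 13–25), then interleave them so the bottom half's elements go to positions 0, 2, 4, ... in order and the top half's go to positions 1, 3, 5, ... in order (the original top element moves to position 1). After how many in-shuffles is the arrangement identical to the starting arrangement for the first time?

18

The in-shuffle permutes the 26 positions with cycle lengths [2, 6, 18].
Every element is home exactly when every cycle has completed a whole number of laps, i.e. after lcm(2, 6, 18) = 18 in-shuffles.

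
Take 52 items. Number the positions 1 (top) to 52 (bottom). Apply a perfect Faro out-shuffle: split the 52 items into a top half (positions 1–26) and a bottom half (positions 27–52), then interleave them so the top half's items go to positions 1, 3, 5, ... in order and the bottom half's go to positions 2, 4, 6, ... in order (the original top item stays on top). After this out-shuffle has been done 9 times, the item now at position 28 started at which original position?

Work backwards from position 28, undoing one out-shuffle at a time:
28 ← 40 ← 46 ← 49 ← 25 ← 13 ← 7 ← 4 ← 28 ← 40
So the item now at position 28 started at position 40.

40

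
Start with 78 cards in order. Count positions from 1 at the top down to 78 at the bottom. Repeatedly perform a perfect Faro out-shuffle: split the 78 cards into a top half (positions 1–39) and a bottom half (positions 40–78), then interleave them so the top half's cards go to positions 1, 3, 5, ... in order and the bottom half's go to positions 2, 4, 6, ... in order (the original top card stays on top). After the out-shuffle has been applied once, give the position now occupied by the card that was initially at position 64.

Track the card's position through each out-shuffle:
64 → 50

50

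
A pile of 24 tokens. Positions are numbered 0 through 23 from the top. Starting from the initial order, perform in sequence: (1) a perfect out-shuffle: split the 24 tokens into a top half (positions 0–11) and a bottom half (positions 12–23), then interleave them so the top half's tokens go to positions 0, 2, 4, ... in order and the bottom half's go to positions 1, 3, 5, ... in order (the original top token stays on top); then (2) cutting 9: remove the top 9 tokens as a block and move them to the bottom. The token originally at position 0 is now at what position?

Track the token from position 0 forward through each operation:
  after op 1 (out-shuffle): 0 → 0
  after op 2 (cut 9): 0 → 15

15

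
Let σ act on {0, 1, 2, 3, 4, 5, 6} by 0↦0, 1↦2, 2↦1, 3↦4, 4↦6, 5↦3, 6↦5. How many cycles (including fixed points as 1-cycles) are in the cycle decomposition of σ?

Cycle decomposition: (0) (1 2) (3 4 6 5).
3 cycles.

3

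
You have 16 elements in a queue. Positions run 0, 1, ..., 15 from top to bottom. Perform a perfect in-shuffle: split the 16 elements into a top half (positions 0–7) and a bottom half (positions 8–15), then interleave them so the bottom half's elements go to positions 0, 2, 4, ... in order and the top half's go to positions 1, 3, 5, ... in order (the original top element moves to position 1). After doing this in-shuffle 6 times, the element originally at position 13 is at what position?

Track the element's position through each in-shuffle:
13 → 10 → 4 → 9 → 2 → 5 → 11

11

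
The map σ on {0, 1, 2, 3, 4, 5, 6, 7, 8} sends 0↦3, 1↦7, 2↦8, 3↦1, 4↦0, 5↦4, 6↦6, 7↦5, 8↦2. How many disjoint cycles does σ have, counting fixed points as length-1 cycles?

3

Cycle decomposition: (0 3 1 7 5 4) (2 8) (6).
3 cycles.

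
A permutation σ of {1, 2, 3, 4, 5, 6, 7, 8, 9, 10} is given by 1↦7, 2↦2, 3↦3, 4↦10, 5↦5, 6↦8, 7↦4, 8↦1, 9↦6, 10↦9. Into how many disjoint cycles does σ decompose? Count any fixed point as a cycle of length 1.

4

Cycle decomposition: (1 7 4 10 9 6 8) (2) (3) (5).
4 cycles.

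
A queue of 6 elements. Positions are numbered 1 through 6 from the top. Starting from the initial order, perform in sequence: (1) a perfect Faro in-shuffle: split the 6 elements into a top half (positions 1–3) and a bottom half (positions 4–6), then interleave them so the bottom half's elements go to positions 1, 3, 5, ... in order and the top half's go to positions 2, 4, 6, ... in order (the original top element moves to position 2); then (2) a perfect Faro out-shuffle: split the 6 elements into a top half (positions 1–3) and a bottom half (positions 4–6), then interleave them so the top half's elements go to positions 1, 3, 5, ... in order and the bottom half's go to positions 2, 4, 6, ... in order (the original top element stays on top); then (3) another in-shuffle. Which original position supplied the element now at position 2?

Undo the operations in reverse order, starting from position 2:
  undo op 3 (in-shuffle, from top half): 2 ← 1
  undo op 2 (out-shuffle, from top half): 1 ← 1
  undo op 1 (in-shuffle, from bottom half): 1 ← 4
So the element at position 2 came from original position 4.

4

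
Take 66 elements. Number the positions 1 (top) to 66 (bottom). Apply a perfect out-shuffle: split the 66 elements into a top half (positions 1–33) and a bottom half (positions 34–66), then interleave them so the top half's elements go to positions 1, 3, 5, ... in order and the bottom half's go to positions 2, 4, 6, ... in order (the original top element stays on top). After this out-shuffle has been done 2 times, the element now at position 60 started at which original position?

Work backwards from position 60, undoing one out-shuffle at a time:
60 ← 63 ← 32
So the element now at position 60 started at position 32.

32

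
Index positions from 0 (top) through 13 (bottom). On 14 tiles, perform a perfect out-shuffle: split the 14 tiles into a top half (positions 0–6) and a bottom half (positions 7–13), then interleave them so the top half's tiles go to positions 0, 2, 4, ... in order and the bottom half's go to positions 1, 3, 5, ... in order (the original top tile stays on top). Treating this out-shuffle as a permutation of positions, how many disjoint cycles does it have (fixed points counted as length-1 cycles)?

Trace each unvisited position around until it returns:
(0) (1 2 4 8 3 6 ... len 12) (13)
3 cycles in total.

3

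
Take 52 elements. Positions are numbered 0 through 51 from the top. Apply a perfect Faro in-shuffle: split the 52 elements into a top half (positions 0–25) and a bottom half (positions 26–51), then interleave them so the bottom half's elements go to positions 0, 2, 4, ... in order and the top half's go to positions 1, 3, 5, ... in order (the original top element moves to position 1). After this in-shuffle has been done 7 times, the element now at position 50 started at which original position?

Work backwards from position 50, undoing one in-shuffle at a time:
50 ← 51 ← 25 ← 12 ← 32 ← 42 ← 47 ← 23
So the element now at position 50 started at position 23.

23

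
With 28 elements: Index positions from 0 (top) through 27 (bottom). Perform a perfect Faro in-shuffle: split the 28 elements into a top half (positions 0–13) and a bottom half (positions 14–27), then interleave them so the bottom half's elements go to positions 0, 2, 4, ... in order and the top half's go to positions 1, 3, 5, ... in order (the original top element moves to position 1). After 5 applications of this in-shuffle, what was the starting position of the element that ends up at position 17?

Work backwards from position 17, undoing one in-shuffle at a time:
17 ← 8 ← 18 ← 23 ← 11 ← 5
So the element now at position 17 started at position 5.

5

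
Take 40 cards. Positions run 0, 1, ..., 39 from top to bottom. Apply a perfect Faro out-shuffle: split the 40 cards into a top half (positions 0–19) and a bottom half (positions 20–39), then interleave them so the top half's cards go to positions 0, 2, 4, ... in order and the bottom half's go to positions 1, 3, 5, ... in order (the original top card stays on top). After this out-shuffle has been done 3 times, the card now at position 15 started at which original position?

Work backwards from position 15, undoing one out-shuffle at a time:
15 ← 27 ← 33 ← 36
So the card now at position 15 started at position 36.

36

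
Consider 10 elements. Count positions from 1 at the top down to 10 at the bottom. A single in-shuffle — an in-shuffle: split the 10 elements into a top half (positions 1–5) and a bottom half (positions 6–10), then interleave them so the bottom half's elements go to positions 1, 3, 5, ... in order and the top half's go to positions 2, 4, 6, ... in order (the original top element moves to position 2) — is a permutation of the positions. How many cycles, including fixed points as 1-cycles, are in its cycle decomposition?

1

Trace each unvisited position around until it returns:
(1 2 4 8 5 10 9 7 3 6)
1 cycle in total.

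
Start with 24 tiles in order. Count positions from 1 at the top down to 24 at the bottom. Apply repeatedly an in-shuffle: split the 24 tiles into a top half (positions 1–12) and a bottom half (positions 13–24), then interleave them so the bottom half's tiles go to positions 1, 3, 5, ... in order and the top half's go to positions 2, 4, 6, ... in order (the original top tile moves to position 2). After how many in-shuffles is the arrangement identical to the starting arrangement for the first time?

The in-shuffle permutes the 24 positions with cycle lengths [4, 20].
Every tile is home exactly when every cycle has completed a whole number of laps, i.e. after lcm(4, 20) = 20 in-shuffles.

20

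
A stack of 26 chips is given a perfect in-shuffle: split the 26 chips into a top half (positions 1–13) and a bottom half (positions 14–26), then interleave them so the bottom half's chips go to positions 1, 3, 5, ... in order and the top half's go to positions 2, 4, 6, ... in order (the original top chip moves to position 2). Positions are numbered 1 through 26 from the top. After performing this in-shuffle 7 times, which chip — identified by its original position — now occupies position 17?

Work backwards from position 17, undoing one in-shuffle at a time:
17 ← 22 ← 11 ← 19 ← 23 ← 25 ← 26 ← 13
So the chip now at position 17 started at position 13.

13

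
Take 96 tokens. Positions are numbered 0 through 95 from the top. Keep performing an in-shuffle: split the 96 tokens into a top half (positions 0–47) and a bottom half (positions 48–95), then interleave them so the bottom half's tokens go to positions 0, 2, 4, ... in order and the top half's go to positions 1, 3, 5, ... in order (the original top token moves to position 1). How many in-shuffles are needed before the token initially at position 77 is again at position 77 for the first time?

48

Follow position 77 under repeated in-shuffles:
77 → 58 → 20 → 41 → 83 → 70 → 44 → 89 → ... → 77 (length 48)
It first returns after 48 in-shuffles.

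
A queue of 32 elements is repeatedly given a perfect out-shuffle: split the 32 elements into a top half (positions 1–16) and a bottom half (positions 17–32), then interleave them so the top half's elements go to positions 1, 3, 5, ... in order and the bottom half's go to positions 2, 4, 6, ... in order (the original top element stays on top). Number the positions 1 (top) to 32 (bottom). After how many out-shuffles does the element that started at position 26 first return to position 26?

5

Follow position 26 under repeated out-shuffles:
26 → 20 → 8 → 15 → 29 → 26
It first returns after 5 out-shuffles.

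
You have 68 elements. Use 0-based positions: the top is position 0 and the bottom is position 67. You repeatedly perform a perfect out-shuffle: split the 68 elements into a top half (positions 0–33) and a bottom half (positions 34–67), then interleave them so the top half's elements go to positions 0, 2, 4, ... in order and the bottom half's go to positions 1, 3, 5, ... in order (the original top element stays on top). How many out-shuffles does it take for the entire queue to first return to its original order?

The out-shuffle permutes the 68 positions with cycle lengths [1, 1, 66].
Every element is home exactly when every cycle has completed a whole number of laps, i.e. after lcm(1, 66) = 66 out-shuffles.

66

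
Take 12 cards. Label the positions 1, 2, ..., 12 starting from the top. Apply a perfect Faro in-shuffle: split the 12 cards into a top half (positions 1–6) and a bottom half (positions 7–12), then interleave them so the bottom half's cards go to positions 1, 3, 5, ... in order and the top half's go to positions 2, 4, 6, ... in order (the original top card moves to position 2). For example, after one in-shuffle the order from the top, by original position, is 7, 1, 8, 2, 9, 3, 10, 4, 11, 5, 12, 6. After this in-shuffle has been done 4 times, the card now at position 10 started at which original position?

Work backwards from position 10, undoing one in-shuffle at a time:
10 ← 5 ← 9 ← 11 ← 12
So the card now at position 10 started at position 12.

12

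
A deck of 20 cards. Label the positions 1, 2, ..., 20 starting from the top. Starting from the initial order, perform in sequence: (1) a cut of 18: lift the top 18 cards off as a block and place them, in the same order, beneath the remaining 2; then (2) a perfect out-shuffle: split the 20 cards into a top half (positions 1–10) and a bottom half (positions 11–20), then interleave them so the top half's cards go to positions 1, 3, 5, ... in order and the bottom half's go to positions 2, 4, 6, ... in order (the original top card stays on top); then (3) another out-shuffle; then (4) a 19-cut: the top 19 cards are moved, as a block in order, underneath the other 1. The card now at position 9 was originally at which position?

Undo the operations in reverse order, starting from position 9:
  undo op 4 (cut 19): 9 ← 8
  undo op 3 (out-shuffle, from bottom half): 8 ← 14
  undo op 2 (out-shuffle, from bottom half): 14 ← 17
  undo op 1 (cut 18): 17 ← 15
So the card at position 9 came from original position 15.

15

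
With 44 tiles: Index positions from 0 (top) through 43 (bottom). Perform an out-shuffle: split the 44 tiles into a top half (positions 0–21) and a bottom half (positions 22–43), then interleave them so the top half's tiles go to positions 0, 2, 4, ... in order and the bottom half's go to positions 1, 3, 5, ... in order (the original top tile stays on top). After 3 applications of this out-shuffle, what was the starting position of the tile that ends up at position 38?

Work backwards from position 38, undoing one out-shuffle at a time:
38 ← 19 ← 31 ← 37
So the tile now at position 38 started at position 37.

37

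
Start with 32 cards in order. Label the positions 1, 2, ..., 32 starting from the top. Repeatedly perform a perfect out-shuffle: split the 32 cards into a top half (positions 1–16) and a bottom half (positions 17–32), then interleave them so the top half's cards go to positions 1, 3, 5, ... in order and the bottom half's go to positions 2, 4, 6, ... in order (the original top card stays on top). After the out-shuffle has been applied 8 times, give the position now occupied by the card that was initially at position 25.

Track the card's position through each out-shuffle:
25 → 18 → 4 → 7 → 13 → 25 → 18 → 4 → 7

7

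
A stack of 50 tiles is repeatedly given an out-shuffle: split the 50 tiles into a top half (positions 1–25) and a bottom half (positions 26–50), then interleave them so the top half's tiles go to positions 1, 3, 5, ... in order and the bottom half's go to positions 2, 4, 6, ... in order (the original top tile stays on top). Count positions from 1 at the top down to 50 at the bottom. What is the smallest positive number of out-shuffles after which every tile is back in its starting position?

The out-shuffle permutes the 50 positions with cycle lengths [1, 1, 3, 3, 21, 21].
Every tile is home exactly when every cycle has completed a whole number of laps, i.e. after lcm(1, 3, 21) = 21 out-shuffles.

21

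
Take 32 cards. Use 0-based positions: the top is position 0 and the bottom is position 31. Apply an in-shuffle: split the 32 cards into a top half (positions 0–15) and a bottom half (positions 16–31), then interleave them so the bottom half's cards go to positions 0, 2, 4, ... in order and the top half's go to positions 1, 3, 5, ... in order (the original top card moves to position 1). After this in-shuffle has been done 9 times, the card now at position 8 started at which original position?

17

Work backwards from position 8, undoing one in-shuffle at a time:
8 ← 20 ← 26 ← 29 ← 14 ← 23 ← 11 ← 5 ← 2 ← 17
So the card now at position 8 started at position 17.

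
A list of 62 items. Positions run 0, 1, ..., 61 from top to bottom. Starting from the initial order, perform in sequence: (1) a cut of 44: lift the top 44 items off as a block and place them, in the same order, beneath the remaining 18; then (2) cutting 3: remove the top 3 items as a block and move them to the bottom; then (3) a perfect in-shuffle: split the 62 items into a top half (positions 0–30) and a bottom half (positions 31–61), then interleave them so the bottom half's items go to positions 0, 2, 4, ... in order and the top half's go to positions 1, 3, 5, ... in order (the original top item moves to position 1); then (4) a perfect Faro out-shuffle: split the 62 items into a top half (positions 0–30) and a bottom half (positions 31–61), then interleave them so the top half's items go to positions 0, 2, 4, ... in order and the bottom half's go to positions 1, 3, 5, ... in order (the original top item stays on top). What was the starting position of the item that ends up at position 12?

19

Undo the operations in reverse order, starting from position 12:
  undo op 4 (out-shuffle, from top half): 12 ← 6
  undo op 3 (in-shuffle, from bottom half): 6 ← 34
  undo op 2 (cut 3): 34 ← 37
  undo op 1 (cut 44): 37 ← 19
So the item at position 12 came from original position 19.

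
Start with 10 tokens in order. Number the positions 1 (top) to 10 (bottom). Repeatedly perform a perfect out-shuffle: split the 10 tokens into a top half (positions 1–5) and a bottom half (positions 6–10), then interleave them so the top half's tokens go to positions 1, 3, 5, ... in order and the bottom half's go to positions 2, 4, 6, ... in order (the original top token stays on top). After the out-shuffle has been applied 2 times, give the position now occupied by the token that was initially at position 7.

7

Track the token's position through each out-shuffle:
7 → 4 → 7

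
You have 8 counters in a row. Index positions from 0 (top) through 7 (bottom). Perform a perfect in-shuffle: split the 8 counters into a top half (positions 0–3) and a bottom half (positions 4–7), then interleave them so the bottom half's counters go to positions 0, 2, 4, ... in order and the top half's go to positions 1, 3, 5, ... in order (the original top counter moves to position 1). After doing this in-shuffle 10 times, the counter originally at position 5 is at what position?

5

Track the counter's position through each in-shuffle:
5 → 2 → 5 → 2 → 5 → 2 → 5 → 2 → 5 → 2 → 5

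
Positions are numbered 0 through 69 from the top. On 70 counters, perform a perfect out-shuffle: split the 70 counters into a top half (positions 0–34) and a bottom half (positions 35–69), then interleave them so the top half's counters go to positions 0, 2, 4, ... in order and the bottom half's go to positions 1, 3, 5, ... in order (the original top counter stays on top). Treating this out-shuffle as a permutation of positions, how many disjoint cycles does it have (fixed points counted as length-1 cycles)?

7

Trace each unvisited position around until it returns:
(0) (1 2 4 8 16 32 ... len 22) (3 6 12 24 48 27 ... len 11) (5 10 20 40 11 22 ... len 22) (15 30 60 51 33 66 ... len 11) (23 46) (69)
7 cycles in total.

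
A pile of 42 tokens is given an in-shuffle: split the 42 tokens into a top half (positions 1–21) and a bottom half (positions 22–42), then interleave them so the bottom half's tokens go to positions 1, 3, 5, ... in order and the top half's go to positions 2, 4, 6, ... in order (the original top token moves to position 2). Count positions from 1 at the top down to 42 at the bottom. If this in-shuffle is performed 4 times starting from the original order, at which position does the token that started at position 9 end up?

Track the token's position through each in-shuffle:
9 → 18 → 36 → 29 → 15

15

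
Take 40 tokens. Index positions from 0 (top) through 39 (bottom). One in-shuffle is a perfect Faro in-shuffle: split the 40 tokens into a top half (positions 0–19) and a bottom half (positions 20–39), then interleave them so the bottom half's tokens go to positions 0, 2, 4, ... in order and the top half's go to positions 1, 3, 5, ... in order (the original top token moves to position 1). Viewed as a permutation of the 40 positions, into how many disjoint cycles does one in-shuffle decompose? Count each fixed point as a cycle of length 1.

2

Trace each unvisited position around until it returns:
(0 1 3 7 15 31 ... len 20) (2 5 11 23 6 13 ... len 20)
2 cycles in total.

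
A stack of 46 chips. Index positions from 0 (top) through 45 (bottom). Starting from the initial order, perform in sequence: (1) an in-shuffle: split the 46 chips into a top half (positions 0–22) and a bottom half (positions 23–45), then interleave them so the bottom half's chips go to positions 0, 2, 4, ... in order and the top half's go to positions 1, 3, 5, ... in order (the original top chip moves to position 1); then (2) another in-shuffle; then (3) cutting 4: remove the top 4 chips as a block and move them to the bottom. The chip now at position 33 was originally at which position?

Undo the operations in reverse order, starting from position 33:
  undo op 3 (cut 4): 33 ← 37
  undo op 2 (in-shuffle, from top half): 37 ← 18
  undo op 1 (in-shuffle, from bottom half): 18 ← 32
So the chip at position 33 came from original position 32.

32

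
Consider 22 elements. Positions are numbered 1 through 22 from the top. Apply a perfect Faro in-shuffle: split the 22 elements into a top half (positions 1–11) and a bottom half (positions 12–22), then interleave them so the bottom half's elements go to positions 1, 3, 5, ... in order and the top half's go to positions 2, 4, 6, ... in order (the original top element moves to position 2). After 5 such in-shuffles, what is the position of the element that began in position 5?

22

Track the element's position through each in-shuffle:
5 → 10 → 20 → 17 → 11 → 22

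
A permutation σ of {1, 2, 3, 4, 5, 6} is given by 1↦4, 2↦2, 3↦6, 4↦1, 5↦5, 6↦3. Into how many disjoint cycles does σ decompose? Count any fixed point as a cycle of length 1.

Cycle decomposition: (1 4) (2) (3 6) (5).
4 cycles.

4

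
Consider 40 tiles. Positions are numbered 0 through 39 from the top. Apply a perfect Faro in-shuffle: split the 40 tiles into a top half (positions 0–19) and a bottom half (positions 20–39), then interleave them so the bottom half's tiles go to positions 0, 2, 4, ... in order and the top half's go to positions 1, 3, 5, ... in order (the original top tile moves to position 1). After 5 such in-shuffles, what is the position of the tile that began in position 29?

Track the tile's position through each in-shuffle:
29 → 18 → 37 → 34 → 28 → 16

16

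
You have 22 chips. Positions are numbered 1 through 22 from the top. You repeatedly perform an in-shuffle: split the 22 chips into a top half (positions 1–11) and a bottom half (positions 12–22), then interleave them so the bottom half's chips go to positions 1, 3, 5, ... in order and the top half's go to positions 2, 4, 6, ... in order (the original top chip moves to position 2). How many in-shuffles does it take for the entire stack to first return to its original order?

11

The in-shuffle permutes the 22 positions with cycle lengths [11, 11].
Every chip is home exactly when every cycle has completed a whole number of laps, i.e. after lcm(11) = 11 in-shuffles.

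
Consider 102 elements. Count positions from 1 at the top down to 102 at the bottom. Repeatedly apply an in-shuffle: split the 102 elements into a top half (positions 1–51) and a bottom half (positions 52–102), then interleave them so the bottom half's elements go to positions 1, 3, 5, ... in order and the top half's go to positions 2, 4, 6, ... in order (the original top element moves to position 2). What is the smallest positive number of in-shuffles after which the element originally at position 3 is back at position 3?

Follow position 3 under repeated in-shuffles:
3 → 6 → 12 → 24 → 48 → 96 → 89 → 75 → ... → 3 (length 51)
It first returns after 51 in-shuffles.

51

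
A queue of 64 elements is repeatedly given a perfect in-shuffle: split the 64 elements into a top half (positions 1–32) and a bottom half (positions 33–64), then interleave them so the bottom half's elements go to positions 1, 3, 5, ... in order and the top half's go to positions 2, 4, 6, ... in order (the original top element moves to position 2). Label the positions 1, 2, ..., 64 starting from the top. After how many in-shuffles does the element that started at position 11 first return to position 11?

12

Follow position 11 under repeated in-shuffles:
11 → 22 → 44 → 23 → 46 → 27 → 54 → 43 → 21 → 42 → 19 → 38 → 11
It first returns after 12 in-shuffles.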